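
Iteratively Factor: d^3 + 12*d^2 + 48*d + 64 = (d + 4)*(d^2 + 8*d + 16) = (d + 4)^2*(d + 4)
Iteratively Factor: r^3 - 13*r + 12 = (r + 4)*(r^2 - 4*r + 3) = (r - 1)*(r + 4)*(r - 3)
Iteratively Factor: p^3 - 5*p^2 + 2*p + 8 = (p + 1)*(p^2 - 6*p + 8) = (p - 4)*(p + 1)*(p - 2)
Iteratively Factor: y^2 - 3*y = (y)*(y - 3)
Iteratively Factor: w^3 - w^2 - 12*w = (w - 4)*(w^2 + 3*w) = (w - 4)*(w + 3)*(w)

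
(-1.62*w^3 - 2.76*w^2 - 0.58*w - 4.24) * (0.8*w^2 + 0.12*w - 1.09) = -1.296*w^5 - 2.4024*w^4 + 0.9706*w^3 - 0.4532*w^2 + 0.1234*w + 4.6216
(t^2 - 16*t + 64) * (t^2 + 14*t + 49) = t^4 - 2*t^3 - 111*t^2 + 112*t + 3136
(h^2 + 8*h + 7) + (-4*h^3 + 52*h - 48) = -4*h^3 + h^2 + 60*h - 41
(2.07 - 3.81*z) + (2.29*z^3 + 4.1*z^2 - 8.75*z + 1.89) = 2.29*z^3 + 4.1*z^2 - 12.56*z + 3.96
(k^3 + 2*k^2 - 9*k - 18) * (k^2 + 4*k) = k^5 + 6*k^4 - k^3 - 54*k^2 - 72*k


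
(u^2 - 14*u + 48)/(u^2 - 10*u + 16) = (u - 6)/(u - 2)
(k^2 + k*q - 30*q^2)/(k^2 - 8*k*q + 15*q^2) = (-k - 6*q)/(-k + 3*q)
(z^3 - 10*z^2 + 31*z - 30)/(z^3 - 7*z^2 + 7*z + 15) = (z - 2)/(z + 1)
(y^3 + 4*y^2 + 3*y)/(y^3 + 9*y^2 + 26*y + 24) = y*(y + 1)/(y^2 + 6*y + 8)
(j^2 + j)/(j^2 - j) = (j + 1)/(j - 1)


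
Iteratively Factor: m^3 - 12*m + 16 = (m - 2)*(m^2 + 2*m - 8) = (m - 2)*(m + 4)*(m - 2)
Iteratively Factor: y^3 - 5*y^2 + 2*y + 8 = (y - 4)*(y^2 - y - 2) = (y - 4)*(y - 2)*(y + 1)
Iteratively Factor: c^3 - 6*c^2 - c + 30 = (c + 2)*(c^2 - 8*c + 15) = (c - 3)*(c + 2)*(c - 5)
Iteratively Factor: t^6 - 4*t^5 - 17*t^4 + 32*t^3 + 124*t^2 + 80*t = (t + 2)*(t^5 - 6*t^4 - 5*t^3 + 42*t^2 + 40*t) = (t - 4)*(t + 2)*(t^4 - 2*t^3 - 13*t^2 - 10*t) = (t - 5)*(t - 4)*(t + 2)*(t^3 + 3*t^2 + 2*t) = (t - 5)*(t - 4)*(t + 1)*(t + 2)*(t^2 + 2*t) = t*(t - 5)*(t - 4)*(t + 1)*(t + 2)*(t + 2)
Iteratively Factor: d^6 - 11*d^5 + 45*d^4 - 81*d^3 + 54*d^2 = (d - 2)*(d^5 - 9*d^4 + 27*d^3 - 27*d^2) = d*(d - 2)*(d^4 - 9*d^3 + 27*d^2 - 27*d) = d*(d - 3)*(d - 2)*(d^3 - 6*d^2 + 9*d) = d*(d - 3)^2*(d - 2)*(d^2 - 3*d) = d*(d - 3)^3*(d - 2)*(d)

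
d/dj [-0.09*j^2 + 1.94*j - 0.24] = 1.94 - 0.18*j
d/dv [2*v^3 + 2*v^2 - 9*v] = 6*v^2 + 4*v - 9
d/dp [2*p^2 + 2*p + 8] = 4*p + 2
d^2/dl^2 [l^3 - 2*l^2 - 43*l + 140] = 6*l - 4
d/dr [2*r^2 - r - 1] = 4*r - 1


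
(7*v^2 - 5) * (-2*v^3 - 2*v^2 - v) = -14*v^5 - 14*v^4 + 3*v^3 + 10*v^2 + 5*v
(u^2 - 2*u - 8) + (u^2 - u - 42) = 2*u^2 - 3*u - 50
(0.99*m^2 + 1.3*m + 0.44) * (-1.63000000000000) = -1.6137*m^2 - 2.119*m - 0.7172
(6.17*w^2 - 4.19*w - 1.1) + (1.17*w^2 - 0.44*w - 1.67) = 7.34*w^2 - 4.63*w - 2.77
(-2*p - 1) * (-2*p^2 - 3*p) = 4*p^3 + 8*p^2 + 3*p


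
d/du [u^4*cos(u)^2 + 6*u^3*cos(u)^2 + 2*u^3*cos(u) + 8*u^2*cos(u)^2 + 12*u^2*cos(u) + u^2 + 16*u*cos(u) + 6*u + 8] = -u^4*sin(2*u) - 2*u^3*sin(u) - 6*u^3*sin(2*u) + 4*u^3*cos(u)^2 - 12*u^2*sin(u) - 8*u^2*sin(2*u) + 18*u^2*cos(u)^2 + 6*u^2*cos(u) - 16*u*sin(u) + 16*u*cos(u)^2 + 24*u*cos(u) + 2*u + 16*cos(u) + 6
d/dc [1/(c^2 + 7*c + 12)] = (-2*c - 7)/(c^2 + 7*c + 12)^2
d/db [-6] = 0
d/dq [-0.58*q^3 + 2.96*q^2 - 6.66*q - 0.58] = -1.74*q^2 + 5.92*q - 6.66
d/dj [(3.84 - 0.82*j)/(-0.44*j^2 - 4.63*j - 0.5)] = (-0.3608*j^2 + 3.3792*j + 18.1892)/(0.1936*j^4 + 4.0744*j^3 + 21.8769*j^2 + 4.63*j + 0.25)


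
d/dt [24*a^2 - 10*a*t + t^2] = -10*a + 2*t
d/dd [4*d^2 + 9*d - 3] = 8*d + 9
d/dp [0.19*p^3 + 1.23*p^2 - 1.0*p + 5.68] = 0.57*p^2 + 2.46*p - 1.0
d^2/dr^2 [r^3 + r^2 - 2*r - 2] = 6*r + 2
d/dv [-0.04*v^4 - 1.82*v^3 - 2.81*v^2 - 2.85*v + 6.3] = -0.16*v^3 - 5.46*v^2 - 5.62*v - 2.85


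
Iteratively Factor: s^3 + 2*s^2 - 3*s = (s)*(s^2 + 2*s - 3) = s*(s + 3)*(s - 1)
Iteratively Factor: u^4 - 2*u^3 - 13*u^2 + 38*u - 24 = (u - 3)*(u^3 + u^2 - 10*u + 8) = (u - 3)*(u - 1)*(u^2 + 2*u - 8) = (u - 3)*(u - 2)*(u - 1)*(u + 4)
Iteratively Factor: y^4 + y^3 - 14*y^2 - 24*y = (y)*(y^3 + y^2 - 14*y - 24) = y*(y + 3)*(y^2 - 2*y - 8) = y*(y - 4)*(y + 3)*(y + 2)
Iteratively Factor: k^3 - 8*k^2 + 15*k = (k - 5)*(k^2 - 3*k) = (k - 5)*(k - 3)*(k)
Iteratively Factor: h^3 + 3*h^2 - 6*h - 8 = (h + 4)*(h^2 - h - 2) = (h - 2)*(h + 4)*(h + 1)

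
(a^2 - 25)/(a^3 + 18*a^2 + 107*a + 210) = (a - 5)/(a^2 + 13*a + 42)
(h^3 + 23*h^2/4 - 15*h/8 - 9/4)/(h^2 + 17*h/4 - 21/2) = (8*h^2 - 2*h - 3)/(2*(4*h - 7))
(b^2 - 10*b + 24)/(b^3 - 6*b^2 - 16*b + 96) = 1/(b + 4)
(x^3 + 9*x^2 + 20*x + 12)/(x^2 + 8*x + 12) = x + 1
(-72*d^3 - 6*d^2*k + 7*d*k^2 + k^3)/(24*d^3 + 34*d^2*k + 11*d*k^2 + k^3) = (-3*d + k)/(d + k)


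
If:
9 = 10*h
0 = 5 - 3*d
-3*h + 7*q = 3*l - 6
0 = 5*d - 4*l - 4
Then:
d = 5/3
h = 9/10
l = 13/12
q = -1/140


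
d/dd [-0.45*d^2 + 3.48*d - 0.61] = 3.48 - 0.9*d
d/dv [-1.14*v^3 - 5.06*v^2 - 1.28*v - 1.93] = -3.42*v^2 - 10.12*v - 1.28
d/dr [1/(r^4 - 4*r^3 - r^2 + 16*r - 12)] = 2*(-2*r^3 + 6*r^2 + r - 8)/(-r^4 + 4*r^3 + r^2 - 16*r + 12)^2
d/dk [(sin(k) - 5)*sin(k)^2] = (3*sin(k) - 10)*sin(k)*cos(k)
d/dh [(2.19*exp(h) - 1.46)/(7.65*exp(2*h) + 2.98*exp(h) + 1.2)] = (-16.7535*exp(2*h) + 22.338*exp(h) + 6.9788)*exp(h)/(58.5225*exp(4*h) + 45.594*exp(3*h) + 27.2404*exp(2*h) + 7.152*exp(h) + 1.44)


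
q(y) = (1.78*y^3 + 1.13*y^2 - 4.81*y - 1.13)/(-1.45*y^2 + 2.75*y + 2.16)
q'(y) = (2.9*y - 2.75)*(1.78*y^3 + 1.13*y^2 - 4.81*y - 1.13)/(-1.45*y^2 + 2.75*y + 2.16)^2 + (5.34*y^2 + 2.26*y - 4.81)/(-1.45*y^2 + 2.75*y + 2.16) = (-2.581*y^4 + 9.79*y^3 + 7.6674*y^2 + 1.6046*y - 7.2821)/(2.1025*y^4 - 7.975*y^3 + 1.2985*y^2 + 11.88*y + 4.6656)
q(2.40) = 45.20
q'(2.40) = 543.29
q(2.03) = 4.90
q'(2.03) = 21.02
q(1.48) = -0.00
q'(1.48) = 3.35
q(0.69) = -0.99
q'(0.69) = 0.01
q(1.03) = -0.85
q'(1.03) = 0.86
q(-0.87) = -2.06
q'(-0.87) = -6.11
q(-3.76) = 2.15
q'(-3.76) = -1.14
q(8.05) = -13.81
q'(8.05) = -1.08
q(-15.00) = 15.55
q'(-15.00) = -1.21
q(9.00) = -14.85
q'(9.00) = -1.12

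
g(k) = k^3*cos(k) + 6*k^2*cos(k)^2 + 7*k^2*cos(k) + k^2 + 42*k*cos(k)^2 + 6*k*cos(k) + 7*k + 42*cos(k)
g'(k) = -k^3*sin(k) - 12*k^2*sin(k)*cos(k) - 7*k^2*sin(k) + 3*k^2*cos(k) - 84*k*sin(k)*cos(k) - 6*k*sin(k) + 12*k*cos(k)^2 + 14*k*cos(k) + 2*k - 42*sin(k) + 42*cos(k)^2 + 6*cos(k) + 7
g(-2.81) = -129.98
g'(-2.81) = 80.35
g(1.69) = 6.78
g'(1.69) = -48.89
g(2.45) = 18.20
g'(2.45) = 73.49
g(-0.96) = 6.74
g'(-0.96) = 13.98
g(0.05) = 44.73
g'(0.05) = 53.97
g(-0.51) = 17.02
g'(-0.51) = 35.91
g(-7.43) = -4.39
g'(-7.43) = 2.35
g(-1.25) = 2.24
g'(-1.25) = 20.49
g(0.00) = 42.00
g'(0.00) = 55.00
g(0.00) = 42.00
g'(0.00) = 55.00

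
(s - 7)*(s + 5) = s^2 - 2*s - 35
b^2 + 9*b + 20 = (b + 4)*(b + 5)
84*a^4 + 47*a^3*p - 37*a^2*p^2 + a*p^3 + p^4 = (-4*a + p)*(-3*a + p)*(a + p)*(7*a + p)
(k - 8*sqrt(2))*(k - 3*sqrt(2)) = k^2 - 11*sqrt(2)*k + 48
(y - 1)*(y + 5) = y^2 + 4*y - 5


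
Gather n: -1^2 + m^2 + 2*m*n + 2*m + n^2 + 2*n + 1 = m^2 + 2*m + n^2 + n*(2*m + 2)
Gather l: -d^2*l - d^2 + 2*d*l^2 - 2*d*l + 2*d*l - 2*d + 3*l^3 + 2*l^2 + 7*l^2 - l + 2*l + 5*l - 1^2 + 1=-d^2 - 2*d + 3*l^3 + l^2*(2*d + 9) + l*(6 - d^2)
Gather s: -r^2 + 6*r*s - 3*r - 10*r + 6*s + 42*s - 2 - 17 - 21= -r^2 - 13*r + s*(6*r + 48) - 40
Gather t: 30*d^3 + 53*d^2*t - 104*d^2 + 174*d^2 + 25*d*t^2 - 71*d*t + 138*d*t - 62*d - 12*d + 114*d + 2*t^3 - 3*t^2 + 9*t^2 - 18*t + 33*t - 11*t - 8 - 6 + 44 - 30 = 30*d^3 + 70*d^2 + 40*d + 2*t^3 + t^2*(25*d + 6) + t*(53*d^2 + 67*d + 4)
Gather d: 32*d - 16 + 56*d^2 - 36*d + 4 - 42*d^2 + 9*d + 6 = 14*d^2 + 5*d - 6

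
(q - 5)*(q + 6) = q^2 + q - 30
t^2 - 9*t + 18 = (t - 6)*(t - 3)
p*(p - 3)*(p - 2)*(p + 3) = p^4 - 2*p^3 - 9*p^2 + 18*p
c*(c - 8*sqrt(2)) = c^2 - 8*sqrt(2)*c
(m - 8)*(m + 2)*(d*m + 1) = d*m^3 - 6*d*m^2 - 16*d*m + m^2 - 6*m - 16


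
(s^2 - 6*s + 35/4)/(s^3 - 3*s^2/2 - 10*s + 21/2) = (s - 5/2)/(s^2 + 2*s - 3)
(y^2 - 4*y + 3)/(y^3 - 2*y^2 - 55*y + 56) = (y - 3)/(y^2 - y - 56)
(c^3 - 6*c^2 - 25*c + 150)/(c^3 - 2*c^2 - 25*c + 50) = (c - 6)/(c - 2)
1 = 1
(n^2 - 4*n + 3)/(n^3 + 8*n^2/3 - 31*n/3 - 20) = 3*(n - 1)/(3*n^2 + 17*n + 20)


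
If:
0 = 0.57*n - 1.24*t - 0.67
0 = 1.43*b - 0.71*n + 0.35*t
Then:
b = 0.835357624831309*t + 0.583609373083057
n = 2.17543859649123*t + 1.17543859649123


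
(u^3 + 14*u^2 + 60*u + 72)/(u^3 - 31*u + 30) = (u^2 + 8*u + 12)/(u^2 - 6*u + 5)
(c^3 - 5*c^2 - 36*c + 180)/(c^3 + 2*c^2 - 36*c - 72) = (c - 5)/(c + 2)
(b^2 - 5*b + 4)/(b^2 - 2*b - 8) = (b - 1)/(b + 2)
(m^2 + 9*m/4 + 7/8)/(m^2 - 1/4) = (4*m + 7)/(2*(2*m - 1))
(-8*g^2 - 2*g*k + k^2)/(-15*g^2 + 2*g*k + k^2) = (-8*g^2 - 2*g*k + k^2)/(-15*g^2 + 2*g*k + k^2)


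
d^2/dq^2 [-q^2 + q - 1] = -2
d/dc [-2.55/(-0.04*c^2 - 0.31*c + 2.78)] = (-0.204*c - 0.7905)/(0.04*c^2 + 0.31*c - 2.78)^2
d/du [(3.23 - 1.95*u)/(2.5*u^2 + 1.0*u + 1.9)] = (4.875*u^2 - 16.15*u - 6.935)/(6.25*u^4 + 5.0*u^3 + 10.5*u^2 + 3.8*u + 3.61)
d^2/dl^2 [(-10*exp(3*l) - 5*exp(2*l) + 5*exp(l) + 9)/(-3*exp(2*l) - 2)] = (90*exp(6*l) + 75*exp(4*l) - 444*exp(3*l) + 540*exp(2*l) + 296*exp(l) - 20)*exp(l)/(27*exp(6*l) + 54*exp(4*l) + 36*exp(2*l) + 8)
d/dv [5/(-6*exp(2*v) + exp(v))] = 5*(12*exp(v) - 1)*exp(-v)/(6*exp(v) - 1)^2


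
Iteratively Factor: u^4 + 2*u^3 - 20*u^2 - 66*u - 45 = (u + 3)*(u^3 - u^2 - 17*u - 15) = (u - 5)*(u + 3)*(u^2 + 4*u + 3) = (u - 5)*(u + 3)^2*(u + 1)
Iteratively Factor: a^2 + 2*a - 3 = (a - 1)*(a + 3)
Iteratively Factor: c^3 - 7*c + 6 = (c - 1)*(c^2 + c - 6) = (c - 2)*(c - 1)*(c + 3)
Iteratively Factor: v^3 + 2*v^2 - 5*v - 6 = (v + 1)*(v^2 + v - 6) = (v - 2)*(v + 1)*(v + 3)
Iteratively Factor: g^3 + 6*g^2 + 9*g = (g + 3)*(g^2 + 3*g) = (g + 3)^2*(g)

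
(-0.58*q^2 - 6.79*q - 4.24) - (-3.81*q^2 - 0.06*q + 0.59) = 3.23*q^2 - 6.73*q - 4.83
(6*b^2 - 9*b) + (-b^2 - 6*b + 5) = 5*b^2 - 15*b + 5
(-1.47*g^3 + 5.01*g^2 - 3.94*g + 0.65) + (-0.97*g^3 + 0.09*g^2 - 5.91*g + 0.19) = -2.44*g^3 + 5.1*g^2 - 9.85*g + 0.84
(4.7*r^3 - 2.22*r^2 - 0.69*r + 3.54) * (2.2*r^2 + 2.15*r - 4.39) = 10.34*r^5 + 5.221*r^4 - 26.924*r^3 + 16.0503*r^2 + 10.6401*r - 15.5406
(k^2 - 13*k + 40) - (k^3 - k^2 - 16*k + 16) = -k^3 + 2*k^2 + 3*k + 24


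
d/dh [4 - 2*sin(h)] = -2*cos(h)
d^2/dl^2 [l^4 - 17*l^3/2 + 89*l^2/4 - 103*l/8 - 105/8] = 12*l^2 - 51*l + 89/2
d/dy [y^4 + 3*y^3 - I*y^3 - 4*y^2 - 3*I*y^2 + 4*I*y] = 4*y^3 + y^2*(9 - 3*I) + y*(-8 - 6*I) + 4*I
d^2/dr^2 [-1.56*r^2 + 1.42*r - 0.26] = -3.12000000000000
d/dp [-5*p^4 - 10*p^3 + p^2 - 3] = 2*p*(-10*p^2 - 15*p + 1)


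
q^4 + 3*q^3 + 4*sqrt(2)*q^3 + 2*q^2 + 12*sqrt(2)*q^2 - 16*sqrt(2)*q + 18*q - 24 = (q - 1)*(q + 4)*(q + sqrt(2))*(q + 3*sqrt(2))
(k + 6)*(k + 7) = k^2 + 13*k + 42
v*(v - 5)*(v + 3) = v^3 - 2*v^2 - 15*v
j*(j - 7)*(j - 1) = j^3 - 8*j^2 + 7*j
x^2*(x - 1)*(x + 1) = x^4 - x^2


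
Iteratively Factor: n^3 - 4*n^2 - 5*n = (n)*(n^2 - 4*n - 5) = n*(n - 5)*(n + 1)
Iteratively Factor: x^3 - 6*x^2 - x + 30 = (x + 2)*(x^2 - 8*x + 15) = (x - 3)*(x + 2)*(x - 5)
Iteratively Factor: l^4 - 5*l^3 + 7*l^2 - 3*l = (l - 1)*(l^3 - 4*l^2 + 3*l) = (l - 1)^2*(l^2 - 3*l) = (l - 3)*(l - 1)^2*(l)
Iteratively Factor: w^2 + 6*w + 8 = (w + 4)*(w + 2)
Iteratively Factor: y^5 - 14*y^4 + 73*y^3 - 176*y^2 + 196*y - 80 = (y - 1)*(y^4 - 13*y^3 + 60*y^2 - 116*y + 80) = (y - 4)*(y - 1)*(y^3 - 9*y^2 + 24*y - 20) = (y - 4)*(y - 2)*(y - 1)*(y^2 - 7*y + 10) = (y - 5)*(y - 4)*(y - 2)*(y - 1)*(y - 2)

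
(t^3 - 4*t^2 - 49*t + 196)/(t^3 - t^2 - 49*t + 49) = (t - 4)/(t - 1)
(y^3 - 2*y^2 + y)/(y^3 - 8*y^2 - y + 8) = y*(y - 1)/(y^2 - 7*y - 8)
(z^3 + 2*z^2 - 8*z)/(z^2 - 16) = z*(z - 2)/(z - 4)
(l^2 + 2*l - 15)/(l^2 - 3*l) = (l + 5)/l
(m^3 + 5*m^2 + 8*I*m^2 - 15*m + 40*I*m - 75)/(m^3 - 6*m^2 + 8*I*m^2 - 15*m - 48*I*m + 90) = (m + 5)/(m - 6)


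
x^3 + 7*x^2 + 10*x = x*(x + 2)*(x + 5)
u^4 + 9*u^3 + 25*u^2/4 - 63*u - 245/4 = (u - 5/2)*(u + 1)*(u + 7/2)*(u + 7)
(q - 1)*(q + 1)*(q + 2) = q^3 + 2*q^2 - q - 2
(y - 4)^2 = y^2 - 8*y + 16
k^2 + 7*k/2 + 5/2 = (k + 1)*(k + 5/2)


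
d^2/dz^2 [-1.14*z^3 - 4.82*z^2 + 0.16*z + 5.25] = -6.84*z - 9.64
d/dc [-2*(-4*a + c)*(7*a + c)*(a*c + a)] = 2*a*(28*a^2 - 6*a*c - 3*a - 3*c^2 - 2*c)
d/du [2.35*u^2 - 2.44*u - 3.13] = 4.7*u - 2.44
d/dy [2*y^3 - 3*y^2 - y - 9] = 6*y^2 - 6*y - 1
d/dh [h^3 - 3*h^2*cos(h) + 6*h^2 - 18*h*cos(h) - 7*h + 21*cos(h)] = 3*h^2*sin(h) + 3*h^2 + 18*h*sin(h) - 6*h*cos(h) + 12*h - 21*sin(h) - 18*cos(h) - 7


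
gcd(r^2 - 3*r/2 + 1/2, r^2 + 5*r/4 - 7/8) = r - 1/2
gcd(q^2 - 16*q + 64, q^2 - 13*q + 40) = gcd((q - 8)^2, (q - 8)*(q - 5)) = q - 8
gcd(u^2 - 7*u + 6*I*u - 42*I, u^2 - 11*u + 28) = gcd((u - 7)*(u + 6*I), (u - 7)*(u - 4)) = u - 7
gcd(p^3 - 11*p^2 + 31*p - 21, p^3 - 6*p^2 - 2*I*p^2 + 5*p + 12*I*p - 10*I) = p - 1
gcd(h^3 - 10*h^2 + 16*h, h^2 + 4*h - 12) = h - 2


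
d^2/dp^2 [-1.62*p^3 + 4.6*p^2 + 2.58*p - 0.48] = 9.2 - 9.72*p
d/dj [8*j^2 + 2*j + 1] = 16*j + 2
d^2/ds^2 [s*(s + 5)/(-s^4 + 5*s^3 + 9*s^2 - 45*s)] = 2*(-3*s^5 - 15*s^4 + 166*s^3 + 30*s^2 - 675*s - 1935)/(s^9 - 15*s^8 + 48*s^7 + 280*s^6 - 1782*s^5 - 270*s^4 + 17496*s^3 - 19440*s^2 - 54675*s + 91125)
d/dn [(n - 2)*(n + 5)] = 2*n + 3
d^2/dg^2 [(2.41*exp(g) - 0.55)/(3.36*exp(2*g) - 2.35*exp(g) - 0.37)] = (27.207936*exp(4*g) - 5.80776*exp(3*g) + 31.005072*exp(2*g) - 7.86791*exp(g) + 0.808154)*exp(g)/(37.933056*exp(6*g) - 79.59168*exp(5*g) + 43.135344*exp(4*g) + 4.551245*exp(3*g) - 4.750023*exp(2*g) - 0.965145*exp(g) - 0.050653)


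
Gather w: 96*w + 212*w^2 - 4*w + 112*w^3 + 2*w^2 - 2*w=112*w^3 + 214*w^2 + 90*w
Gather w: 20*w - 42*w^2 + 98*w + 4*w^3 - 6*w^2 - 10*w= 4*w^3 - 48*w^2 + 108*w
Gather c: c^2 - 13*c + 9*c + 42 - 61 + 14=c^2 - 4*c - 5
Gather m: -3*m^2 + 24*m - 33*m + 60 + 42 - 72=-3*m^2 - 9*m + 30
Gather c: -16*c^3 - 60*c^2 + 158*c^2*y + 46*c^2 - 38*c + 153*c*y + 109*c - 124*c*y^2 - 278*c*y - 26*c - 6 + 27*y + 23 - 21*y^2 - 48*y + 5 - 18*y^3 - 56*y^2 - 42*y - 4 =-16*c^3 + c^2*(158*y - 14) + c*(-124*y^2 - 125*y + 45) - 18*y^3 - 77*y^2 - 63*y + 18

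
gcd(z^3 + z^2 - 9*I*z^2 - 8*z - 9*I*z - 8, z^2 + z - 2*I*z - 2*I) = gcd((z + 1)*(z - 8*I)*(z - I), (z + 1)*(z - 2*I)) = z + 1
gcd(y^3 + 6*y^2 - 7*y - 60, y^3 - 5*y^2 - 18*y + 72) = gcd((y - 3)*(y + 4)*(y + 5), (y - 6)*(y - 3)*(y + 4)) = y^2 + y - 12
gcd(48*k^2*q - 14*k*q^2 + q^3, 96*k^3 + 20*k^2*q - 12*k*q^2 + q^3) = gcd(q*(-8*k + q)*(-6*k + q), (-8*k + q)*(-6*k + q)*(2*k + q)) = 48*k^2 - 14*k*q + q^2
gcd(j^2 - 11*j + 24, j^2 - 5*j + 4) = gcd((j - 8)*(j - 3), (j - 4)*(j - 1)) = 1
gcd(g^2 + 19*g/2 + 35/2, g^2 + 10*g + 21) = g + 7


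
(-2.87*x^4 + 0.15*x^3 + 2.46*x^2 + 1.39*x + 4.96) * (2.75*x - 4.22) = -7.8925*x^5 + 12.5239*x^4 + 6.132*x^3 - 6.5587*x^2 + 7.7742*x - 20.9312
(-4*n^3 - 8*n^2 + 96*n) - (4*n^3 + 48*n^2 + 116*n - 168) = -8*n^3 - 56*n^2 - 20*n + 168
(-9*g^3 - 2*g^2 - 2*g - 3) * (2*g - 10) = -18*g^4 + 86*g^3 + 16*g^2 + 14*g + 30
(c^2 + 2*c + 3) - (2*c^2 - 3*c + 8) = -c^2 + 5*c - 5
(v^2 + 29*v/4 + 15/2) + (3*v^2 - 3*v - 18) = 4*v^2 + 17*v/4 - 21/2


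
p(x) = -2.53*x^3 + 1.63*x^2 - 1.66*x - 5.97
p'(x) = -7.59*x^2 + 3.26*x - 1.66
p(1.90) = -20.59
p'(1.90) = -22.87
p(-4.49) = 263.36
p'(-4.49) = -169.31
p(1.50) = -13.33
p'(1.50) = -13.85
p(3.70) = -117.95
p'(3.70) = -93.51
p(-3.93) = 179.30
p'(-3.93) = -131.70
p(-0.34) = -5.12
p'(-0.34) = -3.65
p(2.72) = -49.34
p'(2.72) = -48.95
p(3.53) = -102.81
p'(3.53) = -84.73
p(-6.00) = 609.15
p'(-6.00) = -294.46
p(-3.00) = 81.99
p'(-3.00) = -79.75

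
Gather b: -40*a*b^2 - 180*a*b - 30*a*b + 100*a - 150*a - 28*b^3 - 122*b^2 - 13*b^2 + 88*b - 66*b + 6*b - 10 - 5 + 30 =-50*a - 28*b^3 + b^2*(-40*a - 135) + b*(28 - 210*a) + 15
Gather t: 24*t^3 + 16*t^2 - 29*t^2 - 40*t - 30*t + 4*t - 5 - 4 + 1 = 24*t^3 - 13*t^2 - 66*t - 8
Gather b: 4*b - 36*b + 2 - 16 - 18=-32*b - 32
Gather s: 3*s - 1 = 3*s - 1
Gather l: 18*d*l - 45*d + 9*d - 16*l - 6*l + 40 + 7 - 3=-36*d + l*(18*d - 22) + 44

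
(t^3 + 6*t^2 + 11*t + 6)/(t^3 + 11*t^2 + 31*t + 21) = (t + 2)/(t + 7)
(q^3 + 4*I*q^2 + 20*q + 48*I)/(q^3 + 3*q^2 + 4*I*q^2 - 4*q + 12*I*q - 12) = (q^2 + 2*I*q + 24)/(q^2 + q*(3 + 2*I) + 6*I)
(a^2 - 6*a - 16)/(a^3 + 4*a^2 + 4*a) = (a - 8)/(a*(a + 2))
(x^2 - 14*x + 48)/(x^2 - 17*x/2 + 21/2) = 2*(x^2 - 14*x + 48)/(2*x^2 - 17*x + 21)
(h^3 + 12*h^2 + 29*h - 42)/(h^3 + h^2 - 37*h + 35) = (h + 6)/(h - 5)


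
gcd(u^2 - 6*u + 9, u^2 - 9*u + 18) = u - 3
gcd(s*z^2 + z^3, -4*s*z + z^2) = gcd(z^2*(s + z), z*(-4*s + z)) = z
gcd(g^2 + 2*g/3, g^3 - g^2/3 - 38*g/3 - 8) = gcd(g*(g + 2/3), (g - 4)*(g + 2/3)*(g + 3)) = g + 2/3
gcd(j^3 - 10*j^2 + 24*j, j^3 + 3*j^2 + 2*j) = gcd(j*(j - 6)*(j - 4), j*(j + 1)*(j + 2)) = j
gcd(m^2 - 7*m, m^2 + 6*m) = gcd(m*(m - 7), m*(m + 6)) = m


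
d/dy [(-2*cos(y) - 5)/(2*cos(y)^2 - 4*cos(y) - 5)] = 2*(-10*cos(y) - cos(2*y) + 4)*sin(y)/(4*cos(y) - cos(2*y) + 4)^2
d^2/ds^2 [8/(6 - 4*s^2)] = 48*(-2*s^2 - 1)/(2*s^2 - 3)^3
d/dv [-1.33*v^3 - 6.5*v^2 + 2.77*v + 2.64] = -3.99*v^2 - 13.0*v + 2.77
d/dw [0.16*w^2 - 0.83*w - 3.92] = 0.32*w - 0.83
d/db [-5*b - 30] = -5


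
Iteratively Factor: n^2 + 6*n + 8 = (n + 4)*(n + 2)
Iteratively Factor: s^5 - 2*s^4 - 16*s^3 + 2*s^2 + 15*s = (s - 5)*(s^4 + 3*s^3 - s^2 - 3*s) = (s - 5)*(s + 1)*(s^3 + 2*s^2 - 3*s) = (s - 5)*(s - 1)*(s + 1)*(s^2 + 3*s) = (s - 5)*(s - 1)*(s + 1)*(s + 3)*(s)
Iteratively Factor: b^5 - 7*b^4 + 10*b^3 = (b - 2)*(b^4 - 5*b^3) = b*(b - 2)*(b^3 - 5*b^2) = b*(b - 5)*(b - 2)*(b^2) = b^2*(b - 5)*(b - 2)*(b)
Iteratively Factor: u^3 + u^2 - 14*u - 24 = (u + 2)*(u^2 - u - 12) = (u - 4)*(u + 2)*(u + 3)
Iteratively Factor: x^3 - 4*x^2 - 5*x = (x - 5)*(x^2 + x) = (x - 5)*(x + 1)*(x)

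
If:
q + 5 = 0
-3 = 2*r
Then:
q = -5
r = -3/2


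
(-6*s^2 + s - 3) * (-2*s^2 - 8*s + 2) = 12*s^4 + 46*s^3 - 14*s^2 + 26*s - 6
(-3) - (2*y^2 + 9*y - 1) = -2*y^2 - 9*y - 2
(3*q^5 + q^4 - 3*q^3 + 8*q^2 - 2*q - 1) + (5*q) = 3*q^5 + q^4 - 3*q^3 + 8*q^2 + 3*q - 1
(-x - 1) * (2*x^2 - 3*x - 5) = -2*x^3 + x^2 + 8*x + 5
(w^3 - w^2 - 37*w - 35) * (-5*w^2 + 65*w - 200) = -5*w^5 + 70*w^4 - 80*w^3 - 2030*w^2 + 5125*w + 7000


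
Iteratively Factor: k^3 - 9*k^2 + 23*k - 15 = (k - 3)*(k^2 - 6*k + 5) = (k - 5)*(k - 3)*(k - 1)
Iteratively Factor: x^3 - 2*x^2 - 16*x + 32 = (x - 4)*(x^2 + 2*x - 8) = (x - 4)*(x + 4)*(x - 2)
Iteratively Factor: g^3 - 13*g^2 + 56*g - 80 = (g - 5)*(g^2 - 8*g + 16) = (g - 5)*(g - 4)*(g - 4)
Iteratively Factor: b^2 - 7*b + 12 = (b - 4)*(b - 3)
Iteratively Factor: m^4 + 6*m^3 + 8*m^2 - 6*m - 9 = (m + 3)*(m^3 + 3*m^2 - m - 3) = (m + 3)^2*(m^2 - 1) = (m + 1)*(m + 3)^2*(m - 1)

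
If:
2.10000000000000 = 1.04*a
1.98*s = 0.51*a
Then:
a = 2.02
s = 0.52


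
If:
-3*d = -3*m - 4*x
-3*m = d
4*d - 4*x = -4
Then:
No Solution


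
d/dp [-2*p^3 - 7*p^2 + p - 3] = -6*p^2 - 14*p + 1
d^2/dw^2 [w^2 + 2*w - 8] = 2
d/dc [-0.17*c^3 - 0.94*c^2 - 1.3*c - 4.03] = -0.51*c^2 - 1.88*c - 1.3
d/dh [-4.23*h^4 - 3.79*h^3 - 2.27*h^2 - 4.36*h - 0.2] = -16.92*h^3 - 11.37*h^2 - 4.54*h - 4.36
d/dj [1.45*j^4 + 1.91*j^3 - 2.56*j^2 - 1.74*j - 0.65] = 5.8*j^3 + 5.73*j^2 - 5.12*j - 1.74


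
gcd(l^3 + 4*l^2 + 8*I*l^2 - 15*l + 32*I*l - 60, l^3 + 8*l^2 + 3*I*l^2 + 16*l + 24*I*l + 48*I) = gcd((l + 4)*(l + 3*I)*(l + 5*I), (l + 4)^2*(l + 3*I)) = l^2 + l*(4 + 3*I) + 12*I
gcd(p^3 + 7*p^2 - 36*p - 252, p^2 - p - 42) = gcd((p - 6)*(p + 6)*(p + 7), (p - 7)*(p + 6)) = p + 6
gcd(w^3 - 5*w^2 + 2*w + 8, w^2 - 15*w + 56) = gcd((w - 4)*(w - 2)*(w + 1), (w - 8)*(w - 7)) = 1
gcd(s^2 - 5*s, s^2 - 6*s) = s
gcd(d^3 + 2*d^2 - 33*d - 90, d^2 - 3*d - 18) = d^2 - 3*d - 18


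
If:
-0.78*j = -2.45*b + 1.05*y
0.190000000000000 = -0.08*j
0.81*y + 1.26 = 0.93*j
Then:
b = -2.59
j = -2.38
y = -4.28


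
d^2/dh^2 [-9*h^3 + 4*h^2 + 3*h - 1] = 8 - 54*h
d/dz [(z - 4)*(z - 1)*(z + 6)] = 3*z^2 + 2*z - 26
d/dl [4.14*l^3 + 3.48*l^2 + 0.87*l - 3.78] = 12.42*l^2 + 6.96*l + 0.87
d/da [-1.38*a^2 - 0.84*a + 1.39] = -2.76*a - 0.84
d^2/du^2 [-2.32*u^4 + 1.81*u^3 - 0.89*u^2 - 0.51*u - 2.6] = -27.84*u^2 + 10.86*u - 1.78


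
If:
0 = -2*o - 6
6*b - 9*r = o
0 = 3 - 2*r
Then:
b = 7/4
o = -3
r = 3/2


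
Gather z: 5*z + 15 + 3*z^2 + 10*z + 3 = 3*z^2 + 15*z + 18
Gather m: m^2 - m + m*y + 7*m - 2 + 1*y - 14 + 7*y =m^2 + m*(y + 6) + 8*y - 16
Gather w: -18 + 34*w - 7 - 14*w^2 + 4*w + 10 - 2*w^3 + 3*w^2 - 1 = -2*w^3 - 11*w^2 + 38*w - 16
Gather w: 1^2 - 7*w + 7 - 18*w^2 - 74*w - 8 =-18*w^2 - 81*w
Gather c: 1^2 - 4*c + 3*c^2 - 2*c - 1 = 3*c^2 - 6*c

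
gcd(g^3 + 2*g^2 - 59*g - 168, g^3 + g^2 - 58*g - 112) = g^2 - g - 56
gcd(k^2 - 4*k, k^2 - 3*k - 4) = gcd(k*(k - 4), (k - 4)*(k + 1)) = k - 4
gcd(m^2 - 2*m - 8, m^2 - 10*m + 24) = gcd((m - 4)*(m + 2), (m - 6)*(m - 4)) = m - 4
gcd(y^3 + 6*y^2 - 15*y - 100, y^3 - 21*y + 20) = y^2 + y - 20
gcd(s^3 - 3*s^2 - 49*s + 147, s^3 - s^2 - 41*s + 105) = s^2 + 4*s - 21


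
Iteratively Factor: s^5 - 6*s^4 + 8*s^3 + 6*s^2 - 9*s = (s)*(s^4 - 6*s^3 + 8*s^2 + 6*s - 9) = s*(s - 1)*(s^3 - 5*s^2 + 3*s + 9) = s*(s - 3)*(s - 1)*(s^2 - 2*s - 3) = s*(s - 3)*(s - 1)*(s + 1)*(s - 3)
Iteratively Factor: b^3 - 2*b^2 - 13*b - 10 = (b + 1)*(b^2 - 3*b - 10) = (b - 5)*(b + 1)*(b + 2)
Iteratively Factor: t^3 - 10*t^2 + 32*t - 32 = (t - 4)*(t^2 - 6*t + 8) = (t - 4)*(t - 2)*(t - 4)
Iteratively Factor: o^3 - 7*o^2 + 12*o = (o - 4)*(o^2 - 3*o) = (o - 4)*(o - 3)*(o)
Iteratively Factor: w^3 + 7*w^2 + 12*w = (w)*(w^2 + 7*w + 12) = w*(w + 3)*(w + 4)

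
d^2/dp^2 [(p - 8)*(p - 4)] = 2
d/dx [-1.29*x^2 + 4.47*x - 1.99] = 4.47 - 2.58*x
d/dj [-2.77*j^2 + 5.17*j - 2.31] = 5.17 - 5.54*j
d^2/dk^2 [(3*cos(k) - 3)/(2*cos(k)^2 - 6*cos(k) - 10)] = 3*(9*sin(k)^4*cos(k) - sin(k)^4 + 40*sin(k)^2 + 77*cos(k)/4 + 45*cos(3*k)/4 - cos(5*k)/2 + 19)/(2*(sin(k)^2 + 3*cos(k) + 4)^3)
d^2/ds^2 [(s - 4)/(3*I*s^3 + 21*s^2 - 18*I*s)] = 2*(s*(I*s^2 + 7*s - 6*I)*(-3*I*s^2 - 14*s - (s - 4)*(3*I*s + 7) + 6*I) + (s - 4)*(3*I*s^2 + 14*s - 6*I)^2)/(3*s^3*(I*s^2 + 7*s - 6*I)^3)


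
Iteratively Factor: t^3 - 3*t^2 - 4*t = (t + 1)*(t^2 - 4*t) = t*(t + 1)*(t - 4)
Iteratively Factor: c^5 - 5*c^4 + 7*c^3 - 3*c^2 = (c - 3)*(c^4 - 2*c^3 + c^2) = (c - 3)*(c - 1)*(c^3 - c^2) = (c - 3)*(c - 1)^2*(c^2) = c*(c - 3)*(c - 1)^2*(c)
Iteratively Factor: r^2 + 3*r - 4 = (r - 1)*(r + 4)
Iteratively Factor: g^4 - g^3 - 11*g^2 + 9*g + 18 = (g + 3)*(g^3 - 4*g^2 + g + 6) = (g - 3)*(g + 3)*(g^2 - g - 2) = (g - 3)*(g + 1)*(g + 3)*(g - 2)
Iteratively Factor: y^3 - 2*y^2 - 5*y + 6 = (y - 3)*(y^2 + y - 2) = (y - 3)*(y - 1)*(y + 2)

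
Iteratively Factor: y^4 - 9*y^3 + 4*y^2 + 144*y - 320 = (y - 5)*(y^3 - 4*y^2 - 16*y + 64) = (y - 5)*(y + 4)*(y^2 - 8*y + 16) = (y - 5)*(y - 4)*(y + 4)*(y - 4)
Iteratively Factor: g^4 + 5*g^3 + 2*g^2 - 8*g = (g)*(g^3 + 5*g^2 + 2*g - 8) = g*(g + 4)*(g^2 + g - 2) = g*(g - 1)*(g + 4)*(g + 2)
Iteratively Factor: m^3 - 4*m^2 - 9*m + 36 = (m + 3)*(m^2 - 7*m + 12) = (m - 3)*(m + 3)*(m - 4)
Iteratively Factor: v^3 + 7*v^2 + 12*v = (v + 3)*(v^2 + 4*v) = v*(v + 3)*(v + 4)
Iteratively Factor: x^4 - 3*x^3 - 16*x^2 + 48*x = (x - 3)*(x^3 - 16*x) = x*(x - 3)*(x^2 - 16) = x*(x - 3)*(x + 4)*(x - 4)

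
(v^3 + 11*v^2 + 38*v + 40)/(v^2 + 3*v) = (v^3 + 11*v^2 + 38*v + 40)/(v*(v + 3))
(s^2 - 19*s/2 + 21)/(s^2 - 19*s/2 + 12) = (2*s^2 - 19*s + 42)/(2*s^2 - 19*s + 24)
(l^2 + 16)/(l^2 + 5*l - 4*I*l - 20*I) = (l + 4*I)/(l + 5)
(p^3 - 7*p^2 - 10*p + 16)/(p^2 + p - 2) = p - 8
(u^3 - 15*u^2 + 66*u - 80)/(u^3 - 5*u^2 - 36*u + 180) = (u^2 - 10*u + 16)/(u^2 - 36)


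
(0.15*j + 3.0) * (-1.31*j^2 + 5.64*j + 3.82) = -0.1965*j^3 - 3.084*j^2 + 17.493*j + 11.46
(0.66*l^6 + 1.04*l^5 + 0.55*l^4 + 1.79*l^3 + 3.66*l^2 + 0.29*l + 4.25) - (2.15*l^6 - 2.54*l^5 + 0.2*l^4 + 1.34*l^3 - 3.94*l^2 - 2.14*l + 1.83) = -1.49*l^6 + 3.58*l^5 + 0.35*l^4 + 0.45*l^3 + 7.6*l^2 + 2.43*l + 2.42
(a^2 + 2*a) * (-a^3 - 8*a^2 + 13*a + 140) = -a^5 - 10*a^4 - 3*a^3 + 166*a^2 + 280*a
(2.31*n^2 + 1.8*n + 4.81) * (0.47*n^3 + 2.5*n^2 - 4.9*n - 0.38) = 1.0857*n^5 + 6.621*n^4 - 4.5583*n^3 + 2.3272*n^2 - 24.253*n - 1.8278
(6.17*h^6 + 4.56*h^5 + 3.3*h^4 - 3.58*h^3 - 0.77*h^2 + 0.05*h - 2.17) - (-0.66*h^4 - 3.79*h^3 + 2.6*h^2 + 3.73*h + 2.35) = 6.17*h^6 + 4.56*h^5 + 3.96*h^4 + 0.21*h^3 - 3.37*h^2 - 3.68*h - 4.52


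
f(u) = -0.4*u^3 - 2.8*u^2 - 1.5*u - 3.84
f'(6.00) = -78.30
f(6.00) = -200.04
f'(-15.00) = -187.50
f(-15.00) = 738.66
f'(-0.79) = 2.18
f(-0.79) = -4.21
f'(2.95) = -28.46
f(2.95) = -42.90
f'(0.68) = -5.86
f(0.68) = -6.28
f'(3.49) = -35.66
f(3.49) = -60.18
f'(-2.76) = 4.81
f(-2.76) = -12.62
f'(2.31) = -20.84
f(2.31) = -27.18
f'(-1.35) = 3.87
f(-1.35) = -5.93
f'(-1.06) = 3.09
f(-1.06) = -4.92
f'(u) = -1.2*u^2 - 5.6*u - 1.5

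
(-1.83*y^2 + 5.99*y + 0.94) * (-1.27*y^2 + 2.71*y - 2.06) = 2.3241*y^4 - 12.5666*y^3 + 18.8089*y^2 - 9.792*y - 1.9364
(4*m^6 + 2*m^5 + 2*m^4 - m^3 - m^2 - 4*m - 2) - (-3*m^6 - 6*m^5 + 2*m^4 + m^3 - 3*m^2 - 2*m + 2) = 7*m^6 + 8*m^5 - 2*m^3 + 2*m^2 - 2*m - 4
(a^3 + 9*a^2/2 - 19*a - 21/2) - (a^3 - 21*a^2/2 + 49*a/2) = 15*a^2 - 87*a/2 - 21/2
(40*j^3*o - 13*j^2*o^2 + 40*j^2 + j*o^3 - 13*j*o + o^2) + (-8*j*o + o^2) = 40*j^3*o - 13*j^2*o^2 + 40*j^2 + j*o^3 - 21*j*o + 2*o^2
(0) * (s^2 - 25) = 0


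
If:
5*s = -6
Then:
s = -6/5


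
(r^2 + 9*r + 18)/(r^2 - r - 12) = (r + 6)/(r - 4)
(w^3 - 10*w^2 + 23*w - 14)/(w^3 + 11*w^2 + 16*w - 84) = (w^2 - 8*w + 7)/(w^2 + 13*w + 42)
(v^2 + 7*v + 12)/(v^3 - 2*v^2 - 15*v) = (v + 4)/(v*(v - 5))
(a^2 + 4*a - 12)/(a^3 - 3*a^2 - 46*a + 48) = (a - 2)/(a^2 - 9*a + 8)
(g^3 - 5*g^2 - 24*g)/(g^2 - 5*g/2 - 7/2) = 2*g*(-g^2 + 5*g + 24)/(-2*g^2 + 5*g + 7)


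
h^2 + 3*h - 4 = (h - 1)*(h + 4)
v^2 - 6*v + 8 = (v - 4)*(v - 2)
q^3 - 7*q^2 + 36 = (q - 6)*(q - 3)*(q + 2)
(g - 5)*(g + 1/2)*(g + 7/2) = g^3 - g^2 - 73*g/4 - 35/4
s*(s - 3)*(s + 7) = s^3 + 4*s^2 - 21*s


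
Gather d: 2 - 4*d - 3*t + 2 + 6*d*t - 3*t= d*(6*t - 4) - 6*t + 4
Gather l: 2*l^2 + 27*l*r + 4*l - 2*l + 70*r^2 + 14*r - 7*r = 2*l^2 + l*(27*r + 2) + 70*r^2 + 7*r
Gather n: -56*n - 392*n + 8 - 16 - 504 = -448*n - 512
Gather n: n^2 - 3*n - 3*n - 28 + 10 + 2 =n^2 - 6*n - 16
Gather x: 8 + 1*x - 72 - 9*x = -8*x - 64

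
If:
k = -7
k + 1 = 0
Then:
No Solution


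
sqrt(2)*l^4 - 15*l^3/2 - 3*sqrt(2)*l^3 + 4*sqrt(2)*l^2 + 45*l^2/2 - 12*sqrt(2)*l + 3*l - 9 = (l - 3)*(l - 3*sqrt(2))*(l - sqrt(2))*(sqrt(2)*l + 1/2)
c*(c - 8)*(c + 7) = c^3 - c^2 - 56*c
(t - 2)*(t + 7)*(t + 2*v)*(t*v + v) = t^4*v + 2*t^3*v^2 + 6*t^3*v + 12*t^2*v^2 - 9*t^2*v - 18*t*v^2 - 14*t*v - 28*v^2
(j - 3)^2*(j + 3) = j^3 - 3*j^2 - 9*j + 27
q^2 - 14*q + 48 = (q - 8)*(q - 6)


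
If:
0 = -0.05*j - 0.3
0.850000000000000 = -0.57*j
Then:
No Solution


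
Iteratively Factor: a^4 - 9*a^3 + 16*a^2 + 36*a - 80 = (a + 2)*(a^3 - 11*a^2 + 38*a - 40) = (a - 4)*(a + 2)*(a^2 - 7*a + 10) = (a - 4)*(a - 2)*(a + 2)*(a - 5)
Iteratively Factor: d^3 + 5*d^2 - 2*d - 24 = (d + 3)*(d^2 + 2*d - 8) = (d + 3)*(d + 4)*(d - 2)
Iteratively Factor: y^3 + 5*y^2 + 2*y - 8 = (y + 2)*(y^2 + 3*y - 4) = (y + 2)*(y + 4)*(y - 1)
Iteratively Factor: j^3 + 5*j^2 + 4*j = (j)*(j^2 + 5*j + 4) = j*(j + 1)*(j + 4)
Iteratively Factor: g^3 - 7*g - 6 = (g + 2)*(g^2 - 2*g - 3) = (g + 1)*(g + 2)*(g - 3)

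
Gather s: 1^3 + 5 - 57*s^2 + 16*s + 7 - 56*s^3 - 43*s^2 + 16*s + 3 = -56*s^3 - 100*s^2 + 32*s + 16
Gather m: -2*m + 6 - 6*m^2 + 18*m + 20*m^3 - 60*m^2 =20*m^3 - 66*m^2 + 16*m + 6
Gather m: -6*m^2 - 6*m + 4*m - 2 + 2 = -6*m^2 - 2*m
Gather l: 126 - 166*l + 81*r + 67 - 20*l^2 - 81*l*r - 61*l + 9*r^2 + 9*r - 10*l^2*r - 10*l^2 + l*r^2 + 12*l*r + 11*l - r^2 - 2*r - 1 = l^2*(-10*r - 30) + l*(r^2 - 69*r - 216) + 8*r^2 + 88*r + 192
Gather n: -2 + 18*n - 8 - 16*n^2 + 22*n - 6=-16*n^2 + 40*n - 16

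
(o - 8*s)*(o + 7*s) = o^2 - o*s - 56*s^2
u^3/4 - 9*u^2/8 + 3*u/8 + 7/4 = (u/4 + 1/4)*(u - 7/2)*(u - 2)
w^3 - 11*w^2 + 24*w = w*(w - 8)*(w - 3)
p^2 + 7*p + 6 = (p + 1)*(p + 6)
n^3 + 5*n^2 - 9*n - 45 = (n - 3)*(n + 3)*(n + 5)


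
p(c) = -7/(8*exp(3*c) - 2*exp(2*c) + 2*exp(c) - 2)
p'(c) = -7*(-24*exp(3*c) + 4*exp(2*c) - 2*exp(c))/(8*exp(3*c) - 2*exp(2*c) + 2*exp(c) - 2)^2 = (42*exp(2*c) - 7*exp(c) + 7/2)*exp(c)/(4*exp(3*c) - exp(2*c) + exp(c) - 1)^2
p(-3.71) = 3.59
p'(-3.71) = 0.09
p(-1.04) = 5.88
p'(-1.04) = 6.27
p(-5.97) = 3.51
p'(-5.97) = 0.01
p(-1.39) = 4.66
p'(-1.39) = 1.93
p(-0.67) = 16.34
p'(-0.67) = 121.76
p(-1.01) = 6.09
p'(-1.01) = 7.18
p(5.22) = -0.00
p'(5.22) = 0.00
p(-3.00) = 3.68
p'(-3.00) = 0.18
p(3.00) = 0.00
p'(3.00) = 0.00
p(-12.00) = 3.50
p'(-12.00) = 0.00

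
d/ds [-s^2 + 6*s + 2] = 6 - 2*s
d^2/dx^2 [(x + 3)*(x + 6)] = 2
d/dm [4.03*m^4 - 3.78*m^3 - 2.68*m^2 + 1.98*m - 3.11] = 16.12*m^3 - 11.34*m^2 - 5.36*m + 1.98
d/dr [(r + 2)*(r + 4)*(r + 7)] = 3*r^2 + 26*r + 50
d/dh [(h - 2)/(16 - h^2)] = (-h^2 + 2*h*(h - 2) + 16)/(h^2 - 16)^2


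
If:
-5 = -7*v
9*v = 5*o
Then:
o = 9/7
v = 5/7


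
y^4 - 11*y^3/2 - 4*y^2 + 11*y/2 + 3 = (y - 6)*(y - 1)*(y + 1/2)*(y + 1)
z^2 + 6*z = z*(z + 6)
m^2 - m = m*(m - 1)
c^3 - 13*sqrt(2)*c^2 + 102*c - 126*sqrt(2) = (c - 7*sqrt(2))*(c - 3*sqrt(2))^2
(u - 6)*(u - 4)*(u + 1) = u^3 - 9*u^2 + 14*u + 24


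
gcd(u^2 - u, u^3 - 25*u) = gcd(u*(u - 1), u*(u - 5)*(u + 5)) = u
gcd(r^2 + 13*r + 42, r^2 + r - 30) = r + 6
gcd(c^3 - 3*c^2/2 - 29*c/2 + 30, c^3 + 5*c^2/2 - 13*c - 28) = c + 4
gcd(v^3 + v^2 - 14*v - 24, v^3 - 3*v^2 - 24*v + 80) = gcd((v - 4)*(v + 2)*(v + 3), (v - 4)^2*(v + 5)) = v - 4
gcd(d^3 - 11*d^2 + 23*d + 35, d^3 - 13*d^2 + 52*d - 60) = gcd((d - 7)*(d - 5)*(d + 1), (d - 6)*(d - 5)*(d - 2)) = d - 5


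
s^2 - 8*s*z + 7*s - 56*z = (s + 7)*(s - 8*z)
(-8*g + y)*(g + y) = -8*g^2 - 7*g*y + y^2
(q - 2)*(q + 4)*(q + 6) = q^3 + 8*q^2 + 4*q - 48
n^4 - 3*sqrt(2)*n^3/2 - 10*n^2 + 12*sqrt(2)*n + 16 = (n - 2*sqrt(2))^2*(n + sqrt(2)/2)*(n + 2*sqrt(2))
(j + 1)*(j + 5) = j^2 + 6*j + 5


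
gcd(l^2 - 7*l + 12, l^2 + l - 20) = l - 4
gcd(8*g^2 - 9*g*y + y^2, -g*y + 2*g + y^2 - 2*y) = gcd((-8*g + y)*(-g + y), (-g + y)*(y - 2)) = -g + y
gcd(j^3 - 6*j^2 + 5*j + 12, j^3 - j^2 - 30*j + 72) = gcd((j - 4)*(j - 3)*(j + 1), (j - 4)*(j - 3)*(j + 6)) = j^2 - 7*j + 12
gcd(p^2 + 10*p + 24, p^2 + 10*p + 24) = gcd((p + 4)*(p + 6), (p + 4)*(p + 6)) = p^2 + 10*p + 24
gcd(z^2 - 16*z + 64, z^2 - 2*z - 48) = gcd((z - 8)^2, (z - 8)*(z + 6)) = z - 8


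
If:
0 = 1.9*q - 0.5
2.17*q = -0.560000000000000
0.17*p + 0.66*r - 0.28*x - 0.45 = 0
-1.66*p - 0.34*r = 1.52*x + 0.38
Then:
No Solution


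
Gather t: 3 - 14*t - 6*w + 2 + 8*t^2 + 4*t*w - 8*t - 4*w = 8*t^2 + t*(4*w - 22) - 10*w + 5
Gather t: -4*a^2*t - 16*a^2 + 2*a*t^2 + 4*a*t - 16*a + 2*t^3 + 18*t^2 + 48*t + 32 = -16*a^2 - 16*a + 2*t^3 + t^2*(2*a + 18) + t*(-4*a^2 + 4*a + 48) + 32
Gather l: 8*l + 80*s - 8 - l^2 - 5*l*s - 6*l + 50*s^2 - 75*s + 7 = -l^2 + l*(2 - 5*s) + 50*s^2 + 5*s - 1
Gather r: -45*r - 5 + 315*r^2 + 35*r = 315*r^2 - 10*r - 5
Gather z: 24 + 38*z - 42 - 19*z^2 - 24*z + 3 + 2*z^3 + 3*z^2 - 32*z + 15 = 2*z^3 - 16*z^2 - 18*z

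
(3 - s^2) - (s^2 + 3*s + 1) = -2*s^2 - 3*s + 2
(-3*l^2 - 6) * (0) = 0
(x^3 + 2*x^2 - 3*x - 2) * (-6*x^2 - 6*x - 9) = -6*x^5 - 18*x^4 - 3*x^3 + 12*x^2 + 39*x + 18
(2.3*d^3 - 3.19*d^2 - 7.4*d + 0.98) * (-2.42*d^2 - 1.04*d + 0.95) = -5.566*d^5 + 5.3278*d^4 + 23.4106*d^3 + 2.2939*d^2 - 8.0492*d + 0.931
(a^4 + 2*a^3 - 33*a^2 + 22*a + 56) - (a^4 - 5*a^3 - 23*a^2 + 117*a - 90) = 7*a^3 - 10*a^2 - 95*a + 146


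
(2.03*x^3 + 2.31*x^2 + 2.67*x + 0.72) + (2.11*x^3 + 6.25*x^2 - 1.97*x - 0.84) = 4.14*x^3 + 8.56*x^2 + 0.7*x - 0.12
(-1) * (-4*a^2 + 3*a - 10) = 4*a^2 - 3*a + 10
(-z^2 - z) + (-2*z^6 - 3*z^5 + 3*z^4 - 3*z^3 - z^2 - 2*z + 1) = -2*z^6 - 3*z^5 + 3*z^4 - 3*z^3 - 2*z^2 - 3*z + 1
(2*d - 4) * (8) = 16*d - 32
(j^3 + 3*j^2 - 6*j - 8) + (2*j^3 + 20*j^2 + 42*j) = 3*j^3 + 23*j^2 + 36*j - 8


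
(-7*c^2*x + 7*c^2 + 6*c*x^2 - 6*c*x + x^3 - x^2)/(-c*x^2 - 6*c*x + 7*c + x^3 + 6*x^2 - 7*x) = (7*c + x)/(x + 7)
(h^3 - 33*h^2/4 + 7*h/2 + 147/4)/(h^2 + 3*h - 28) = (4*h^3 - 33*h^2 + 14*h + 147)/(4*(h^2 + 3*h - 28))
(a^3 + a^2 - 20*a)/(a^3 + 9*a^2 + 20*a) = (a - 4)/(a + 4)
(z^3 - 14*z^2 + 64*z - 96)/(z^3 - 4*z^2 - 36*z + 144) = (z - 4)/(z + 6)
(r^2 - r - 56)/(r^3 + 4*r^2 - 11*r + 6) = (r^2 - r - 56)/(r^3 + 4*r^2 - 11*r + 6)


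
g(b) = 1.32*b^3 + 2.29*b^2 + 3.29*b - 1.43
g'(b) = 3.96*b^2 + 4.58*b + 3.29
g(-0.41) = -2.48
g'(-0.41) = 2.08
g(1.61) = 15.31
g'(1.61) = 20.93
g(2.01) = 25.15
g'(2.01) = 28.49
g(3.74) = 111.96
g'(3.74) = 75.81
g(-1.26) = -4.58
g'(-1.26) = 3.81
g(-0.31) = -2.27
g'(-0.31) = 2.25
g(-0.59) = -2.85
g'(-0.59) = 1.97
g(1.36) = 10.60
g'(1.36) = 16.84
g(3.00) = 64.69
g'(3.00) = 52.67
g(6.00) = 385.87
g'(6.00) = 173.33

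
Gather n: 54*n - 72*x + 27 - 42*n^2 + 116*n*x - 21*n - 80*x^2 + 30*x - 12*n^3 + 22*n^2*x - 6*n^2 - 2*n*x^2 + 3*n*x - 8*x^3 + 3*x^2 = -12*n^3 + n^2*(22*x - 48) + n*(-2*x^2 + 119*x + 33) - 8*x^3 - 77*x^2 - 42*x + 27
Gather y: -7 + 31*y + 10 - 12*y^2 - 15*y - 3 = -12*y^2 + 16*y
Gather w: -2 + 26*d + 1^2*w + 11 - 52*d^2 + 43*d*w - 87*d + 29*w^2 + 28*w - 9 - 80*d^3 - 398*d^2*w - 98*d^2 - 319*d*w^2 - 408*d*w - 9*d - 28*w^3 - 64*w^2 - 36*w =-80*d^3 - 150*d^2 - 70*d - 28*w^3 + w^2*(-319*d - 35) + w*(-398*d^2 - 365*d - 7)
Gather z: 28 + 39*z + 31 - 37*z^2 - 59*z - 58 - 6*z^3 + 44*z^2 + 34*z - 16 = -6*z^3 + 7*z^2 + 14*z - 15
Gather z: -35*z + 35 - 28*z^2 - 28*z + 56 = -28*z^2 - 63*z + 91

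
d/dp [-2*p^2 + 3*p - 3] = 3 - 4*p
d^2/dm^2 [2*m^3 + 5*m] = 12*m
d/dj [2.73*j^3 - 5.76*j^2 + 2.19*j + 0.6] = 8.19*j^2 - 11.52*j + 2.19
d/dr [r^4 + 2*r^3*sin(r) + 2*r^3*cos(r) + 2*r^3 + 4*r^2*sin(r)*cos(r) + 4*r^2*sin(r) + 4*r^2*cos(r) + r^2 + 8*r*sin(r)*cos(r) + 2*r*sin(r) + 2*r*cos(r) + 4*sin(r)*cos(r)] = 2*sqrt(2)*r^3*cos(r + pi/4) + 4*r^3 + 4*r^2*sin(r) + 8*r^2*cos(r) + 4*r^2*cos(2*r) + 2*sqrt(2)*r^2*cos(r + pi/4) + 6*r^2 + 4*r*sin(r) + 2*sqrt(2)*r*sin(r + pi/4) + 4*sqrt(2)*r*sin(2*r + pi/4) + 8*r*cos(r) + 4*r*cos(2*r) + 2*r + 2*sqrt(2)*sin(r + pi/4) + 4*sqrt(2)*sin(2*r + pi/4)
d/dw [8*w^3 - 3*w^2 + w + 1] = 24*w^2 - 6*w + 1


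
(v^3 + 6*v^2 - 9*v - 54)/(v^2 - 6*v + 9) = (v^2 + 9*v + 18)/(v - 3)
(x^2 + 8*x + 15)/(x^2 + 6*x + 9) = (x + 5)/(x + 3)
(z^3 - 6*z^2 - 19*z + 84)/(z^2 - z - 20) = (z^2 - 10*z + 21)/(z - 5)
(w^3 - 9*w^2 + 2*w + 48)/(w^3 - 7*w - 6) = (w - 8)/(w + 1)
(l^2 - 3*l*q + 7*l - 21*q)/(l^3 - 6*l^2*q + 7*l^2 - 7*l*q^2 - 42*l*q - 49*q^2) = (-l + 3*q)/(-l^2 + 6*l*q + 7*q^2)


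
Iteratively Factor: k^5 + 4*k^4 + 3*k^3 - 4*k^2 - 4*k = (k - 1)*(k^4 + 5*k^3 + 8*k^2 + 4*k) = (k - 1)*(k + 2)*(k^3 + 3*k^2 + 2*k) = (k - 1)*(k + 2)^2*(k^2 + k) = k*(k - 1)*(k + 2)^2*(k + 1)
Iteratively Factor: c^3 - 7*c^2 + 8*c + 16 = (c + 1)*(c^2 - 8*c + 16) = (c - 4)*(c + 1)*(c - 4)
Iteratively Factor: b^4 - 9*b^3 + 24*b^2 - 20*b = (b - 5)*(b^3 - 4*b^2 + 4*b) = (b - 5)*(b - 2)*(b^2 - 2*b) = (b - 5)*(b - 2)^2*(b)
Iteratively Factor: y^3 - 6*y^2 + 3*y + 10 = (y - 5)*(y^2 - y - 2) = (y - 5)*(y + 1)*(y - 2)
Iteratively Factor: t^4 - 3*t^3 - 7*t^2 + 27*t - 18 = (t - 1)*(t^3 - 2*t^2 - 9*t + 18) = (t - 3)*(t - 1)*(t^2 + t - 6) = (t - 3)*(t - 1)*(t + 3)*(t - 2)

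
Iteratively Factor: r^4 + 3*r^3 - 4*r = (r)*(r^3 + 3*r^2 - 4) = r*(r + 2)*(r^2 + r - 2) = r*(r - 1)*(r + 2)*(r + 2)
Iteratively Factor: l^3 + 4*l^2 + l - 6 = (l + 2)*(l^2 + 2*l - 3) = (l + 2)*(l + 3)*(l - 1)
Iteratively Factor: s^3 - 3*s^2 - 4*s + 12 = (s - 3)*(s^2 - 4) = (s - 3)*(s - 2)*(s + 2)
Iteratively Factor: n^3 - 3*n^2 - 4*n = (n - 4)*(n^2 + n) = n*(n - 4)*(n + 1)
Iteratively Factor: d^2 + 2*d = (d + 2)*(d)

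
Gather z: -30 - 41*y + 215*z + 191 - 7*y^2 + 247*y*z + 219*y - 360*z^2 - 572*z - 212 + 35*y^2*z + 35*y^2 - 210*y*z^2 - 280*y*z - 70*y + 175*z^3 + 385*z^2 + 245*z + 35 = 28*y^2 + 108*y + 175*z^3 + z^2*(25 - 210*y) + z*(35*y^2 - 33*y - 112) - 16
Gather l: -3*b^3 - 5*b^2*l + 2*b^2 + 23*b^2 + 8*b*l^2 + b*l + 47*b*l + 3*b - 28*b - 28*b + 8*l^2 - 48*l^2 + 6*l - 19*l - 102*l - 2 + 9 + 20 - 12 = -3*b^3 + 25*b^2 - 53*b + l^2*(8*b - 40) + l*(-5*b^2 + 48*b - 115) + 15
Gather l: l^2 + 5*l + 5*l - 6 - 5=l^2 + 10*l - 11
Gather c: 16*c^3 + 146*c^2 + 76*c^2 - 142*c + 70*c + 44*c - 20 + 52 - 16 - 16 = 16*c^3 + 222*c^2 - 28*c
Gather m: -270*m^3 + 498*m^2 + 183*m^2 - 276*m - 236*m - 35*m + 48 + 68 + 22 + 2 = -270*m^3 + 681*m^2 - 547*m + 140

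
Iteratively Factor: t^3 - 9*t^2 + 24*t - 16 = (t - 1)*(t^2 - 8*t + 16) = (t - 4)*(t - 1)*(t - 4)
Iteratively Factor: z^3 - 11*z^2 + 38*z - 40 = (z - 4)*(z^2 - 7*z + 10) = (z - 5)*(z - 4)*(z - 2)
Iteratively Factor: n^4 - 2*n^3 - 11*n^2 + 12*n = (n)*(n^3 - 2*n^2 - 11*n + 12) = n*(n + 3)*(n^2 - 5*n + 4) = n*(n - 4)*(n + 3)*(n - 1)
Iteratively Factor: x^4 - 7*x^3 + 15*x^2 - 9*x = (x)*(x^3 - 7*x^2 + 15*x - 9) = x*(x - 1)*(x^2 - 6*x + 9) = x*(x - 3)*(x - 1)*(x - 3)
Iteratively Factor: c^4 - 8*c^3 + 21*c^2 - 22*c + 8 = (c - 1)*(c^3 - 7*c^2 + 14*c - 8) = (c - 1)^2*(c^2 - 6*c + 8) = (c - 2)*(c - 1)^2*(c - 4)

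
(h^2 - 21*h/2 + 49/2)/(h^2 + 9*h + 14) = (2*h^2 - 21*h + 49)/(2*(h^2 + 9*h + 14))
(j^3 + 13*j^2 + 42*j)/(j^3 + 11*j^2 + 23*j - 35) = j*(j + 6)/(j^2 + 4*j - 5)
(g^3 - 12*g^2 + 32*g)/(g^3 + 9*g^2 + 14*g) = (g^2 - 12*g + 32)/(g^2 + 9*g + 14)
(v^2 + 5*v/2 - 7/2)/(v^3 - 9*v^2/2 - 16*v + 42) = (v - 1)/(v^2 - 8*v + 12)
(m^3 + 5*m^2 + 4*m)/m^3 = 1 + 5/m + 4/m^2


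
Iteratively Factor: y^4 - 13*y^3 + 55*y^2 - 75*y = (y - 5)*(y^3 - 8*y^2 + 15*y) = (y - 5)*(y - 3)*(y^2 - 5*y) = y*(y - 5)*(y - 3)*(y - 5)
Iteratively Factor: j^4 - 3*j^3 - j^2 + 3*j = (j - 3)*(j^3 - j) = (j - 3)*(j + 1)*(j^2 - j) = j*(j - 3)*(j + 1)*(j - 1)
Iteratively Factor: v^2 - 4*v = (v - 4)*(v)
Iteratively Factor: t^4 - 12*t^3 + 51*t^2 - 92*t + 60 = (t - 2)*(t^3 - 10*t^2 + 31*t - 30) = (t - 5)*(t - 2)*(t^2 - 5*t + 6) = (t - 5)*(t - 2)^2*(t - 3)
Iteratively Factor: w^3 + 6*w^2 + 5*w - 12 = (w + 4)*(w^2 + 2*w - 3) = (w - 1)*(w + 4)*(w + 3)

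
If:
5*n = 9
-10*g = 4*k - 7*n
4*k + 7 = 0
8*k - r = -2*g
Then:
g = 49/25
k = -7/4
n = 9/5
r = -252/25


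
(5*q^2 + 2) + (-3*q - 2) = 5*q^2 - 3*q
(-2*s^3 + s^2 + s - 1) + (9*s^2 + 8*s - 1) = -2*s^3 + 10*s^2 + 9*s - 2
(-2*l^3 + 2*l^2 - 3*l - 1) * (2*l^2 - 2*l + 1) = -4*l^5 + 8*l^4 - 12*l^3 + 6*l^2 - l - 1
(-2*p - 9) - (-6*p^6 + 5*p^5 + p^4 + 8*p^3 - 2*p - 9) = 6*p^6 - 5*p^5 - p^4 - 8*p^3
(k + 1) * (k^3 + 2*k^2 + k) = k^4 + 3*k^3 + 3*k^2 + k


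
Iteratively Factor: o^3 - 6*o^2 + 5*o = (o)*(o^2 - 6*o + 5) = o*(o - 5)*(o - 1)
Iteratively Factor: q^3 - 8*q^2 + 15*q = (q)*(q^2 - 8*q + 15) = q*(q - 3)*(q - 5)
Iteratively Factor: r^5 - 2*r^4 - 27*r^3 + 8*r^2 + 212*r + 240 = (r + 3)*(r^4 - 5*r^3 - 12*r^2 + 44*r + 80) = (r - 5)*(r + 3)*(r^3 - 12*r - 16) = (r - 5)*(r - 4)*(r + 3)*(r^2 + 4*r + 4) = (r - 5)*(r - 4)*(r + 2)*(r + 3)*(r + 2)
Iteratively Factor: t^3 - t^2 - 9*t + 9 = (t - 1)*(t^2 - 9) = (t - 1)*(t + 3)*(t - 3)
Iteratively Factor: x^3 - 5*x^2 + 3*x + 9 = (x - 3)*(x^2 - 2*x - 3) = (x - 3)*(x + 1)*(x - 3)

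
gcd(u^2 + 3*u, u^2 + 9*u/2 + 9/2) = u + 3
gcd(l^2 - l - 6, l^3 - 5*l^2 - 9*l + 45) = l - 3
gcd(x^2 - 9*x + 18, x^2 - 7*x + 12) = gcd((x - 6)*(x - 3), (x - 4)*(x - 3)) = x - 3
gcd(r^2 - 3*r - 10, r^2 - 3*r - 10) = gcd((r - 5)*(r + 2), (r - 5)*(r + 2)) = r^2 - 3*r - 10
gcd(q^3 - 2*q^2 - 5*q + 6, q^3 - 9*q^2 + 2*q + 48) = q^2 - q - 6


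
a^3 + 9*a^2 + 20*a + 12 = (a + 1)*(a + 2)*(a + 6)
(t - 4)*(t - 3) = t^2 - 7*t + 12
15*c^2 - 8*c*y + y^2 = (-5*c + y)*(-3*c + y)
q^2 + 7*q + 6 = (q + 1)*(q + 6)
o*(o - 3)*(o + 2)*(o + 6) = o^4 + 5*o^3 - 12*o^2 - 36*o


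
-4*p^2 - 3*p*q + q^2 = (-4*p + q)*(p + q)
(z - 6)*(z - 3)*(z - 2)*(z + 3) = z^4 - 8*z^3 + 3*z^2 + 72*z - 108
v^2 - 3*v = v*(v - 3)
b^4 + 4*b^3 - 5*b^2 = b^2*(b - 1)*(b + 5)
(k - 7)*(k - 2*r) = k^2 - 2*k*r - 7*k + 14*r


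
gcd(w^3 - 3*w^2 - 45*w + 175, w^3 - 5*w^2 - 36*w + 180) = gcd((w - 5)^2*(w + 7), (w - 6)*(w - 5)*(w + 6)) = w - 5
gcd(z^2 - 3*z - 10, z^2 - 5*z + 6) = 1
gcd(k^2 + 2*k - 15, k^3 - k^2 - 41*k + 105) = k - 3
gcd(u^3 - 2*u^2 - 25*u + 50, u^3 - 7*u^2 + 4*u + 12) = u - 2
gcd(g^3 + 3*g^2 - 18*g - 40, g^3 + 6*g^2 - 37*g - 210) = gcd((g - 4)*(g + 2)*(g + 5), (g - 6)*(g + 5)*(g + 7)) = g + 5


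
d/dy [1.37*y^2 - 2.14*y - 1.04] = 2.74*y - 2.14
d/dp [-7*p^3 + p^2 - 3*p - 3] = -21*p^2 + 2*p - 3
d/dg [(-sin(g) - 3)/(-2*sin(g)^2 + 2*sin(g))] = (-cos(g) - 6/tan(g) + 3*cos(g)/sin(g)^2)/(2*(sin(g) - 1)^2)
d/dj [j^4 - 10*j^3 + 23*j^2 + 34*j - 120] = 4*j^3 - 30*j^2 + 46*j + 34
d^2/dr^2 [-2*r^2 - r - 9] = -4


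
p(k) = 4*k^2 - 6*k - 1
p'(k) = 8*k - 6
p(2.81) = 13.72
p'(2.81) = 16.48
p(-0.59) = 3.93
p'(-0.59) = -10.72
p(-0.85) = 6.99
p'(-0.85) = -12.80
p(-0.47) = 2.70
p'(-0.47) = -9.76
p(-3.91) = 83.61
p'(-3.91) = -37.28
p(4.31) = 47.44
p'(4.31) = 28.48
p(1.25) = -2.25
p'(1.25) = 4.00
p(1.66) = 0.06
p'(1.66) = 7.28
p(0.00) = -1.00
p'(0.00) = -6.00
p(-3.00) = 53.00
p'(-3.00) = -30.00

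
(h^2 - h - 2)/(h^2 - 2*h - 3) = (h - 2)/(h - 3)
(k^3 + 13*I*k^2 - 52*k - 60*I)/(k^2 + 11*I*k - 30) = k + 2*I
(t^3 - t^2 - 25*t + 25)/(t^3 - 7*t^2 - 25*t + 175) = (t - 1)/(t - 7)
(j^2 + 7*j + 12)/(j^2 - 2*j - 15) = (j + 4)/(j - 5)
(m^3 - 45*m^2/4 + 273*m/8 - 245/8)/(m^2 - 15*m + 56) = (8*m^2 - 34*m + 35)/(8*(m - 8))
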